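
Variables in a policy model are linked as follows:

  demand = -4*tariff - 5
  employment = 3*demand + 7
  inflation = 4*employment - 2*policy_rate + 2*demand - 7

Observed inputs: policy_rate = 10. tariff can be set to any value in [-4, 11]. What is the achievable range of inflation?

Substituting into the employment equation gives employment = -12*tariff - 8.
Substituting into the inflation equation gives inflation = -56*tariff - 69.
Linear in tariff, so extremes are at the endpoints: tariff = -4 gives inflation = 155; tariff = 11 gives inflation = -685.

-685 to 155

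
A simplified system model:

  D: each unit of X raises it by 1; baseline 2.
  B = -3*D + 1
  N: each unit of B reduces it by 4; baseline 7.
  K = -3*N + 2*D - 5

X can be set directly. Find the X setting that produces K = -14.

Substituting into the B equation gives B = -3*X - 5.
Substituting into the N equation gives N = 12*X + 27.
Substituting into the K equation gives K = -34*X - 82.
Solve -34*X - 82 = -14: X = (-14 + 82) / -34 = -2.

X = -2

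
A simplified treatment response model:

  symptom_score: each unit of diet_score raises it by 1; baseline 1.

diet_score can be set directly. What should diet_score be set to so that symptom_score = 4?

Solve diet_score + 1 = 4: diet_score = (4 - 1) / 1 = 3.

diet_score = 3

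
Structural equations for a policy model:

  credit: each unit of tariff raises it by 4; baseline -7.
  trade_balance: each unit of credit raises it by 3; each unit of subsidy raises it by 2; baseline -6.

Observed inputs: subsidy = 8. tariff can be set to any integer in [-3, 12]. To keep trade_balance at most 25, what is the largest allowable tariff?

tariff = 3

Substituting into the trade_balance equation gives trade_balance = 12*tariff - 11.
Require 12*tariff - 11 ≤ 25, so tariff ≤ 3.
The largest integer in [-3, 12] satisfying this is 3.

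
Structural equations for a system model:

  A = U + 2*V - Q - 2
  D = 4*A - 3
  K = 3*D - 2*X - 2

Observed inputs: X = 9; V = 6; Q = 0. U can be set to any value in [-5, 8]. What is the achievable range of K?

31 to 187

Substituting into the A equation gives A = U + 10.
So D = 4*U + 37.
K becomes 12*U + 91.
Linear in U, so extremes are at the endpoints: U = -5 gives K = 31; U = 8 gives K = 187.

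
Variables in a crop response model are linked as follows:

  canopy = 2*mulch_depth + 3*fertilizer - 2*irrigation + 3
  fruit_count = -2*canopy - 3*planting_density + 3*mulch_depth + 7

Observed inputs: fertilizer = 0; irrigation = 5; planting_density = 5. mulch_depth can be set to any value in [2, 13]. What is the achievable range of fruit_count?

-7 to 4

Substituting into the canopy equation gives canopy = 2*mulch_depth - 7.
fruit_count becomes -mulch_depth + 6.
Linear in mulch_depth, so extremes are at the endpoints: mulch_depth = 2 gives fruit_count = 4; mulch_depth = 13 gives fruit_count = -7.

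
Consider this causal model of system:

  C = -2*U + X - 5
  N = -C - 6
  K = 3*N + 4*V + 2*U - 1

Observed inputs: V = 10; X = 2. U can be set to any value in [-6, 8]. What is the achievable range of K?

Substituting into the C equation gives C = -2*U - 3.
This gives N = 2*U - 3.
Substituting into the K equation gives K = 8*U + 30.
Linear in U, so extremes are at the endpoints: U = -6 gives K = -18; U = 8 gives K = 94.

-18 to 94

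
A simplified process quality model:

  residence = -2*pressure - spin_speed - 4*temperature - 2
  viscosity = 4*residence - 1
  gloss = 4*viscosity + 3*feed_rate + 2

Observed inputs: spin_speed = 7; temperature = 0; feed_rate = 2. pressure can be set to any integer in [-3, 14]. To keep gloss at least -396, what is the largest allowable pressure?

Substituting into the residence equation gives residence = -2*pressure - 9.
So viscosity = -8*pressure - 37.
gloss becomes -32*pressure - 140.
Require -32*pressure - 140 ≥ -396, so pressure ≤ 8.
The largest integer in [-3, 14] satisfying this is 8.

pressure = 8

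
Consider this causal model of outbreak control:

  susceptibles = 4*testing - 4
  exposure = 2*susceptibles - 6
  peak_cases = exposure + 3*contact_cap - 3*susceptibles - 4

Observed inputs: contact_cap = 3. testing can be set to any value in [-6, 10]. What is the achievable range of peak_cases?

Substituting into the exposure equation gives exposure = 8*testing - 14.
This gives peak_cases = -4*testing + 3.
Linear in testing, so extremes are at the endpoints: testing = -6 gives peak_cases = 27; testing = 10 gives peak_cases = -37.

-37 to 27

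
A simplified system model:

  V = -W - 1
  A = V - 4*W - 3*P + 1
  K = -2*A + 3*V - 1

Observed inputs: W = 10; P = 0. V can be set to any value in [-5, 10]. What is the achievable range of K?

72 to 87

Intervening on V fixes its value directly, overriding its dependence on W.
Substituting into the A equation gives A = V - 39.
This gives K = V + 77.
Linear in V, so extremes are at the endpoints: V = -5 gives K = 72; V = 10 gives K = 87.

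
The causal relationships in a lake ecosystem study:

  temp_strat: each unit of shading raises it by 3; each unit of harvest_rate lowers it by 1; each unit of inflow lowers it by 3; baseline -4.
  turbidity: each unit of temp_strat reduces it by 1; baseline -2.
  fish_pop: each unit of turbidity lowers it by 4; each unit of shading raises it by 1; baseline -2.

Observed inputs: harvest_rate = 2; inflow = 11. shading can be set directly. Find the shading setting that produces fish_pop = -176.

Substituting into the temp_strat equation gives temp_strat = 3*shading - 39.
Substituting into the turbidity equation gives turbidity = -3*shading + 37.
This gives fish_pop = 13*shading - 150.
Solve 13*shading - 150 = -176: shading = (-176 + 150) / 13 = -2.

shading = -2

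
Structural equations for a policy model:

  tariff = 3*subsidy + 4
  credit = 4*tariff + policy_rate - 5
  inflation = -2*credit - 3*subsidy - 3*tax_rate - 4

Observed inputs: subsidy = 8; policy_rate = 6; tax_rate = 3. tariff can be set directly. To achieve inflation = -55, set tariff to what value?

tariff = 2

Intervening on tariff fixes its value directly, overriding its dependence on subsidy.
Substituting into the credit equation gives credit = 4*tariff + 1.
So inflation = -8*tariff - 39.
Solve -8*tariff - 39 = -55: tariff = (-55 + 39) / -8 = 2.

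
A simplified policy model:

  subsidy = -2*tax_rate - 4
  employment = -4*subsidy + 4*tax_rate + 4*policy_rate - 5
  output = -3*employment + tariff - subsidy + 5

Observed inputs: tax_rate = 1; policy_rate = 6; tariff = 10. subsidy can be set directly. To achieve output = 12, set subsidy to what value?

subsidy = 6

Intervening on subsidy fixes its value directly, overriding its dependence on tax_rate.
Substituting into the employment equation gives employment = -4*subsidy + 23.
So output = 11*subsidy - 54.
Solve 11*subsidy - 54 = 12: subsidy = (12 + 54) / 11 = 6.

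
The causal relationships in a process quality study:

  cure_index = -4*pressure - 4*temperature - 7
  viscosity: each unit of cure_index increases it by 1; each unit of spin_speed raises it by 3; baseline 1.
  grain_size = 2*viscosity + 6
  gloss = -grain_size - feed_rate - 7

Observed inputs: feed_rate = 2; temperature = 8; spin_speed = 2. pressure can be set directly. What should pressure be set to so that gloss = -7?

pressure = -7

Substituting into the cure_index equation gives cure_index = -4*pressure - 39.
Substituting into the viscosity equation gives viscosity = -4*pressure - 32.
This gives grain_size = -8*pressure - 58.
Substituting into the gloss equation gives gloss = 8*pressure + 49.
Solve 8*pressure + 49 = -7: pressure = (-7 - 49) / 8 = -7.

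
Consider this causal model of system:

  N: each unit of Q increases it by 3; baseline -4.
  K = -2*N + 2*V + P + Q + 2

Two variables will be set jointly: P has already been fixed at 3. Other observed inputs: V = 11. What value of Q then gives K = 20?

Q = 3

With P held at 3:
Substituting into the K equation gives K = -5*Q + 35.
Solve -5*Q + 35 = 20: Q = (20 - 35) / -5 = 3.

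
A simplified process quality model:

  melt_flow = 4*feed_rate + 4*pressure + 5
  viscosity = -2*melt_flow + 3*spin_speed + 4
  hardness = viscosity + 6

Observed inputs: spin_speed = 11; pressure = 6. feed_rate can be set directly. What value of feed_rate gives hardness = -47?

Substituting into the melt_flow equation gives melt_flow = 4*feed_rate + 29.
Substituting into the viscosity equation gives viscosity = -8*feed_rate - 21.
Substituting into the hardness equation gives hardness = -8*feed_rate - 15.
Solve -8*feed_rate - 15 = -47: feed_rate = (-47 + 15) / -8 = 4.

feed_rate = 4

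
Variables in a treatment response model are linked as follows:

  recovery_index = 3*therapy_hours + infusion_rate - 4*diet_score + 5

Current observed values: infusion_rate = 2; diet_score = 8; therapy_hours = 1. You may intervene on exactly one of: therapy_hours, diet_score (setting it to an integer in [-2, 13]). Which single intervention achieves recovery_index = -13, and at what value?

Intervening on therapy_hours: with other inputs at their observed values, recovery_index = 3*therapy_hours - 25. Solving for -13 gives therapy_hours = 4, within [-2, 13].
Intervening on diet_score: recovery_index = -4*diet_score + 10. Reaching -13 requires diet_score = 23/4, not an integer.

set therapy_hours = 4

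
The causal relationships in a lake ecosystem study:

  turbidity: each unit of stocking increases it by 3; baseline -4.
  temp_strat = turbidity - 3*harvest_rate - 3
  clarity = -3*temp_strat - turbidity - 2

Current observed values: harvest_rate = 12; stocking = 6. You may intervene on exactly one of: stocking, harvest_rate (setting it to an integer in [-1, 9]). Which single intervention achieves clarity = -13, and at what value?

set harvest_rate = 4

Intervening on stocking: clarity = -12*stocking + 131. Reaching -13 requires stocking = 12, outside [-1, 9].
Intervening on harvest_rate: with other inputs at their observed values, clarity = 9*harvest_rate - 49. Solving for -13 gives harvest_rate = 4, within [-1, 9].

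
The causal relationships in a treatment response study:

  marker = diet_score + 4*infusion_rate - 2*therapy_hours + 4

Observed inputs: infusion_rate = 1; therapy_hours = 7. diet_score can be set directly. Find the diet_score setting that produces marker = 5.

diet_score = 11

Substituting into the marker equation gives marker = diet_score - 6.
Solve diet_score - 6 = 5: diet_score = (5 + 6) / 1 = 11.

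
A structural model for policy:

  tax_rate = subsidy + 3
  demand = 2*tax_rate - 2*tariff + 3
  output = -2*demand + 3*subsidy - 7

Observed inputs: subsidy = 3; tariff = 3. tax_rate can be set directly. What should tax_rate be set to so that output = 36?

tax_rate = -7

Intervening on tax_rate fixes its value directly, overriding its dependence on subsidy.
Substituting into the demand equation gives demand = 2*tax_rate - 3.
output becomes -4*tax_rate + 8.
Solve -4*tax_rate + 8 = 36: tax_rate = (36 - 8) / -4 = -7.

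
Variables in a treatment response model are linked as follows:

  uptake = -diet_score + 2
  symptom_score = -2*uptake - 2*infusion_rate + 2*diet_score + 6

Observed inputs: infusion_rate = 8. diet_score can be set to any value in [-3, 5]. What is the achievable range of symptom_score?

-26 to 6

Substituting into the symptom_score equation gives symptom_score = 4*diet_score - 14.
Linear in diet_score, so extremes are at the endpoints: diet_score = -3 gives symptom_score = -26; diet_score = 5 gives symptom_score = 6.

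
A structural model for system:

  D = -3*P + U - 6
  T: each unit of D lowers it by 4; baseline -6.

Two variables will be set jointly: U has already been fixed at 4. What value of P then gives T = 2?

P = 0

With U held at 4:
Substituting into the D equation gives D = -3*P - 2.
This gives T = 12*P + 2.
Solve 12*P + 2 = 2: P = (2 - 2) / 12 = 0.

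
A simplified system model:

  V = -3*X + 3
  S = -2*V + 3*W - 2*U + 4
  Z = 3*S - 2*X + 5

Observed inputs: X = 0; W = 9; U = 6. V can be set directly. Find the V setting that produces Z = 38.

V = 4

Intervening on V fixes its value directly, overriding its dependence on X.
Substituting into the S equation gives S = -2*V + 19.
Z becomes -6*V + 62.
Solve -6*V + 62 = 38: V = (38 - 62) / -6 = 4.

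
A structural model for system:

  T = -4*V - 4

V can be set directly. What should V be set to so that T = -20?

V = 4

Solve -4*V - 4 = -20: V = (-20 + 4) / -4 = 4.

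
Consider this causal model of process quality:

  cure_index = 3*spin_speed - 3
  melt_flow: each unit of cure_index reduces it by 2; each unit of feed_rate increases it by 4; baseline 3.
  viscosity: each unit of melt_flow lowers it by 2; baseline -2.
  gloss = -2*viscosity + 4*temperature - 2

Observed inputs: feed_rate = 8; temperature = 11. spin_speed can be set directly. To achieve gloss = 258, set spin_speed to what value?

Substituting into the melt_flow equation gives melt_flow = -6*spin_speed + 41.
So viscosity = 12*spin_speed - 84.
Substituting into the gloss equation gives gloss = -24*spin_speed + 210.
Solve -24*spin_speed + 210 = 258: spin_speed = (258 - 210) / -24 = -2.

spin_speed = -2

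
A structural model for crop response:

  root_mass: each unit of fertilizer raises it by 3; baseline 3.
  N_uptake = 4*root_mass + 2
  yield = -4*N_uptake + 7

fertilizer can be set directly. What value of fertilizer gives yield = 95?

Substituting into the N_uptake equation gives N_uptake = 12*fertilizer + 14.
yield becomes -48*fertilizer - 49.
Solve -48*fertilizer - 49 = 95: fertilizer = (95 + 49) / -48 = -3.

fertilizer = -3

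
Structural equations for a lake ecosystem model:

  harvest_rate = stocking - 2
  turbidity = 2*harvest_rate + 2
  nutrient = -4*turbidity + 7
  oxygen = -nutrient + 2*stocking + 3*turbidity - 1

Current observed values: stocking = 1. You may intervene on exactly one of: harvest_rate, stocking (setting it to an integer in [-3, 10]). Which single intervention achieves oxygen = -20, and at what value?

set harvest_rate = -2

Intervening on harvest_rate: with other inputs at their observed values, oxygen = 14*harvest_rate + 8. Solving for -20 gives harvest_rate = -2, within [-3, 10].
Intervening on stocking: oxygen = 16*stocking - 22. Reaching -20 requires stocking = 1/8, not an integer.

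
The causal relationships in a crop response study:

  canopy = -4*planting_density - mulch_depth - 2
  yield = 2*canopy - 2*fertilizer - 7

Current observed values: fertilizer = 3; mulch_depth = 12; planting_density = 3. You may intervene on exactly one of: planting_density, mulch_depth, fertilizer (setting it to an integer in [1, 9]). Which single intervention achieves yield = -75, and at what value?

Intervening on planting_density: yield = -8*planting_density - 41. Reaching -75 requires planting_density = 17/4, not an integer.
Intervening on mulch_depth: yield = -2*mulch_depth - 41. Reaching -75 requires mulch_depth = 17, outside [1, 9].
Intervening on fertilizer: with other inputs at their observed values, yield = -2*fertilizer - 59. Solving for -75 gives fertilizer = 8, within [1, 9].

set fertilizer = 8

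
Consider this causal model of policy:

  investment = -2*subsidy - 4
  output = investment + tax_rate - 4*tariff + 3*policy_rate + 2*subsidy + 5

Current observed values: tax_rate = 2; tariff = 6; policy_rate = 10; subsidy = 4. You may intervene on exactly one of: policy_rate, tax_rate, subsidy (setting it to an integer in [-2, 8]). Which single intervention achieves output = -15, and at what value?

set policy_rate = 2

Intervening on policy_rate: with other inputs at their observed values, output = 3*policy_rate - 21. Solving for -15 gives policy_rate = 2, within [-2, 8].
Intervening on tax_rate: output = tax_rate + 7. Reaching -15 requires tax_rate = -22, outside [-2, 8].
Intervening on subsidy: the paths from subsidy to output cancel (net effect zero), leaving output = 9; -15 is unreachable this way.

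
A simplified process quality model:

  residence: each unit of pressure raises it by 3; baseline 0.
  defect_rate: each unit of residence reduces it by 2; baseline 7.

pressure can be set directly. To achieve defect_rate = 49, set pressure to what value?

pressure = -7

Substituting into the defect_rate equation gives defect_rate = -6*pressure + 7.
Solve -6*pressure + 7 = 49: pressure = (49 - 7) / -6 = -7.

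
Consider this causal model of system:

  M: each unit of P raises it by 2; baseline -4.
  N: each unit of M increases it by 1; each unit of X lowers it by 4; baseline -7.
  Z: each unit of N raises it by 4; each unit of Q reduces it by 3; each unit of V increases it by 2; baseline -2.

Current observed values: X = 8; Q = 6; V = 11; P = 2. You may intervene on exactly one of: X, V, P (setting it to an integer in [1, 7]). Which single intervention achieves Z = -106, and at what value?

Intervening on X: with other inputs at their observed values, Z = -16*X - 26. Solving for -106 gives X = 5, within [1, 7].
Intervening on V: Z = 2*V - 176. Reaching -106 requires V = 35, outside [1, 7].
Intervening on P: Z = 8*P - 170. Reaching -106 requires P = 8, outside [1, 7].

set X = 5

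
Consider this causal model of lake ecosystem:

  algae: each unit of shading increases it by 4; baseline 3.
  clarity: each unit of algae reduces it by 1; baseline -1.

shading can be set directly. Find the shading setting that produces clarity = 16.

Substituting into the clarity equation gives clarity = -4*shading - 4.
Solve -4*shading - 4 = 16: shading = (16 + 4) / -4 = -5.

shading = -5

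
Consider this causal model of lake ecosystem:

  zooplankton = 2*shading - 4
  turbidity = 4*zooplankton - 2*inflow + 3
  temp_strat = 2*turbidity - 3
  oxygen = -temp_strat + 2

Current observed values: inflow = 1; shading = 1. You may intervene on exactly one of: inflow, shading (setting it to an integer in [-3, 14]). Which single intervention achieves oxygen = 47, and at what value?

Intervening on inflow: with other inputs at their observed values, oxygen = 4*inflow + 15. Solving for 47 gives inflow = 8, within [-3, 14].
Intervening on shading: oxygen = -16*shading + 35. Reaching 47 requires shading = -3/4, not an integer.

set inflow = 8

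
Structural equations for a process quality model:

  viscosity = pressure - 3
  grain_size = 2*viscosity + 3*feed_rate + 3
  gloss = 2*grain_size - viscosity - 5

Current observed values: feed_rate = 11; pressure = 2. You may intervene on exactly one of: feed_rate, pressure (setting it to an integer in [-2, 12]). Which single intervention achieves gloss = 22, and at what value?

set feed_rate = 4

Intervening on feed_rate: with other inputs at their observed values, gloss = 6*feed_rate - 2. Solving for 22 gives feed_rate = 4, within [-2, 12].
Intervening on pressure: gloss = 3*pressure + 58. Reaching 22 requires pressure = -12, outside [-2, 12].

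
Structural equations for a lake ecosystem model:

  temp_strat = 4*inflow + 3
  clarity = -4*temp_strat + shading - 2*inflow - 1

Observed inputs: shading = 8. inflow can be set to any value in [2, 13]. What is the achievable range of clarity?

-239 to -41

Substituting into the clarity equation gives clarity = -18*inflow - 5.
Linear in inflow, so extremes are at the endpoints: inflow = 2 gives clarity = -41; inflow = 13 gives clarity = -239.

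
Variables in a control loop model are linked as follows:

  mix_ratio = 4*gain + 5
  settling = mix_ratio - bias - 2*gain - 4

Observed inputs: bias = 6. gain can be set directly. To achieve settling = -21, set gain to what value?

gain = -8

Substituting into the settling equation gives settling = 2*gain - 5.
Solve 2*gain - 5 = -21: gain = (-21 + 5) / 2 = -8.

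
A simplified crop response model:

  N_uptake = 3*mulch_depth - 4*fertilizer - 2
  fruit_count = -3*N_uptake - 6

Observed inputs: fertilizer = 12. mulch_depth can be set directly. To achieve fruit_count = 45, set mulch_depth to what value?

mulch_depth = 11

Substituting into the N_uptake equation gives N_uptake = 3*mulch_depth - 50.
So fruit_count = -9*mulch_depth + 144.
Solve -9*mulch_depth + 144 = 45: mulch_depth = (45 - 144) / -9 = 11.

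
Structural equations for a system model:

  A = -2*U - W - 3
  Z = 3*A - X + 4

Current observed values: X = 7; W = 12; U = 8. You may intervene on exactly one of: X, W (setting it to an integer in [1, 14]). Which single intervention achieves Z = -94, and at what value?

set X = 5

Intervening on X: with other inputs at their observed values, Z = -X - 89. Solving for -94 gives X = 5, within [1, 14].
Intervening on W: Z = -3*W - 60. Reaching -94 requires W = 34/3, not an integer.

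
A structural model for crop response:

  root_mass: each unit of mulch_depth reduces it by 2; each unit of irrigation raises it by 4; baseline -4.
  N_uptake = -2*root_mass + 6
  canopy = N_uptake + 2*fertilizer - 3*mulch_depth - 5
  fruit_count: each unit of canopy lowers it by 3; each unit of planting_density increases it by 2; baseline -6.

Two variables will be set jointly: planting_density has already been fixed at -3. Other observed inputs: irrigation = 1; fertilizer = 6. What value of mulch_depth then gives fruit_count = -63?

mulch_depth = 4

With planting_density held at -3:
Substituting into the root_mass equation gives root_mass = -2*mulch_depth.
Substituting into the N_uptake equation gives N_uptake = 4*mulch_depth + 6.
Substituting into the canopy equation gives canopy = mulch_depth + 13.
Substituting into the fruit_count equation gives fruit_count = -3*mulch_depth - 51.
Solve -3*mulch_depth - 51 = -63: mulch_depth = (-63 + 51) / -3 = 4.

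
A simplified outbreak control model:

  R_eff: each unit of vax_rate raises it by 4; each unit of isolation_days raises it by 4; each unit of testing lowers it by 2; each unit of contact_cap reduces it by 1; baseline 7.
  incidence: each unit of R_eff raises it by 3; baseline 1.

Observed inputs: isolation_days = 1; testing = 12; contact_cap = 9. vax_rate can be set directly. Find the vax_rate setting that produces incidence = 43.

vax_rate = 9

Substituting into the R_eff equation gives R_eff = 4*vax_rate - 22.
incidence becomes 12*vax_rate - 65.
Solve 12*vax_rate - 65 = 43: vax_rate = (43 + 65) / 12 = 9.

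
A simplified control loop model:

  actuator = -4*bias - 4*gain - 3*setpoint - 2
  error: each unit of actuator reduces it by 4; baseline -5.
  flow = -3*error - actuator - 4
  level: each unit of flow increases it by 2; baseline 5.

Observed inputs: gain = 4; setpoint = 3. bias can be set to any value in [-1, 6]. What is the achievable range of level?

Substituting into the actuator equation gives actuator = -4*bias - 27.
Substituting into the error equation gives error = 16*bias + 103.
Substituting into the flow equation gives flow = -44*bias - 286.
Substituting into the level equation gives level = -88*bias - 567.
Linear in bias, so extremes are at the endpoints: bias = -1 gives level = -479; bias = 6 gives level = -1095.

-1095 to -479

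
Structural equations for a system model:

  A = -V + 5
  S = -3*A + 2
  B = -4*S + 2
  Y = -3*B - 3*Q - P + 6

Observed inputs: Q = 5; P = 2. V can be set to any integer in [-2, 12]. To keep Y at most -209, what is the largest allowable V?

V = -1

Substituting into the S equation gives S = 3*V - 13.
Substituting into the B equation gives B = -12*V + 54.
So Y = 36*V - 173.
Require 36*V - 173 ≤ -209, so V ≤ -1.
The largest integer in [-2, 12] satisfying this is -1.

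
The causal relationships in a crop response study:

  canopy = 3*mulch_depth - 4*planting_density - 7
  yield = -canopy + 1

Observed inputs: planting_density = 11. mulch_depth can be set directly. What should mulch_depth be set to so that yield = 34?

mulch_depth = 6

Substituting into the canopy equation gives canopy = 3*mulch_depth - 51.
This gives yield = -3*mulch_depth + 52.
Solve -3*mulch_depth + 52 = 34: mulch_depth = (34 - 52) / -3 = 6.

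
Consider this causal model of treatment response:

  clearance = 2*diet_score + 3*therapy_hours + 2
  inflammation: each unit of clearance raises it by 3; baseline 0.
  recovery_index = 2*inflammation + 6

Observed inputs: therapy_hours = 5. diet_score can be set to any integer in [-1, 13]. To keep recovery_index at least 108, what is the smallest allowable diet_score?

Substituting into the clearance equation gives clearance = 2*diet_score + 17.
Substituting into the inflammation equation gives inflammation = 6*diet_score + 51.
This gives recovery_index = 12*diet_score + 108.
Require 12*diet_score + 108 ≥ 108, so diet_score ≥ 0.
The smallest integer in [-1, 13] satisfying this is 0.

diet_score = 0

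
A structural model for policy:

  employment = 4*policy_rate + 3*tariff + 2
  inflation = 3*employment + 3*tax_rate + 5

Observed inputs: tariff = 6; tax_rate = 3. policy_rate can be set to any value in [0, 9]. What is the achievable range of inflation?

74 to 182

Substituting into the employment equation gives employment = 4*policy_rate + 20.
So inflation = 12*policy_rate + 74.
Linear in policy_rate, so extremes are at the endpoints: policy_rate = 0 gives inflation = 74; policy_rate = 9 gives inflation = 182.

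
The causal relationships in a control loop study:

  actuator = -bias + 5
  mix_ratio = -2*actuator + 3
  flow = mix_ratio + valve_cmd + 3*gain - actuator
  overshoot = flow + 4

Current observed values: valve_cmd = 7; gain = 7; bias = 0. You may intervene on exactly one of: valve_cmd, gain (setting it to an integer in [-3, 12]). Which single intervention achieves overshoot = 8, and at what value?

Intervening on valve_cmd: overshoot = valve_cmd + 13. Reaching 8 requires valve_cmd = -5, outside [-3, 12].
Intervening on gain: with other inputs at their observed values, overshoot = 3*gain - 1. Solving for 8 gives gain = 3, within [-3, 12].

set gain = 3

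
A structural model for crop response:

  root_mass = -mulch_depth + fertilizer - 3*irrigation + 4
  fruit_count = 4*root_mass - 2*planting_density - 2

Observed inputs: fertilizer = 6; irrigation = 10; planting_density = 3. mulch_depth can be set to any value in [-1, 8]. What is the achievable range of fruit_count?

Substituting into the root_mass equation gives root_mass = -mulch_depth - 20.
fruit_count becomes -4*mulch_depth - 88.
Linear in mulch_depth, so extremes are at the endpoints: mulch_depth = -1 gives fruit_count = -84; mulch_depth = 8 gives fruit_count = -120.

-120 to -84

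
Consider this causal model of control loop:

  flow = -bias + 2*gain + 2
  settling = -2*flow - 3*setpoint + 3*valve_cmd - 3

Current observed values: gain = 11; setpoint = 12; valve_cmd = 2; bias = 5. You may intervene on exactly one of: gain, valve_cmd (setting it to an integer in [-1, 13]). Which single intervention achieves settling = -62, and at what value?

Intervening on gain: settling = -4*gain - 27. Reaching -62 requires gain = 35/4, not an integer.
Intervening on valve_cmd: with other inputs at their observed values, settling = 3*valve_cmd - 77. Solving for -62 gives valve_cmd = 5, within [-1, 13].

set valve_cmd = 5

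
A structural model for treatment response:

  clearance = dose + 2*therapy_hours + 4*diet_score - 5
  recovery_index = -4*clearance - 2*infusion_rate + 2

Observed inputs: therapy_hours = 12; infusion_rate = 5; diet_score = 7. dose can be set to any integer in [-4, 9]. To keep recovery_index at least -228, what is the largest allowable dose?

Substituting into the clearance equation gives clearance = dose + 47.
This gives recovery_index = -4*dose - 196.
Require -4*dose - 196 ≥ -228, so dose ≤ 8.
The largest integer in [-4, 9] satisfying this is 8.

dose = 8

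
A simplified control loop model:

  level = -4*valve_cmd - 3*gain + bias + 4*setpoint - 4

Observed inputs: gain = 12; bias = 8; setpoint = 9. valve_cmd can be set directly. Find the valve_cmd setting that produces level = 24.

Substituting into the level equation gives level = -4*valve_cmd + 4.
Solve -4*valve_cmd + 4 = 24: valve_cmd = (24 - 4) / -4 = -5.

valve_cmd = -5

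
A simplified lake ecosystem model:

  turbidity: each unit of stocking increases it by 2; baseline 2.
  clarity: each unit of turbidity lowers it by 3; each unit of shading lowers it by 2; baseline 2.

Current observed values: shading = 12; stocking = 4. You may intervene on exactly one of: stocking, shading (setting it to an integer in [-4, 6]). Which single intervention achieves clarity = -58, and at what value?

Intervening on stocking: with other inputs at their observed values, clarity = -6*stocking - 28. Solving for -58 gives stocking = 5, within [-4, 6].
Intervening on shading: clarity = -2*shading - 28. Reaching -58 requires shading = 15, outside [-4, 6].

set stocking = 5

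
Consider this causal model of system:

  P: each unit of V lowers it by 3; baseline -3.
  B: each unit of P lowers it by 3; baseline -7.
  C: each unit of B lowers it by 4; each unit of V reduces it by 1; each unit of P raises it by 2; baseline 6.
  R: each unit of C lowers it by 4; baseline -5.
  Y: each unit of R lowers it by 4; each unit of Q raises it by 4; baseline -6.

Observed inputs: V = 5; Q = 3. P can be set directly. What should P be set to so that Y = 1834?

P = 6

Intervening on P fixes its value directly, overriding its dependence on V.
Substituting into the C equation gives C = 14*P + 29.
Substituting into the R equation gives R = -56*P - 121.
This gives Y = 224*P + 490.
Solve 224*P + 490 = 1834: P = (1834 - 490) / 224 = 6.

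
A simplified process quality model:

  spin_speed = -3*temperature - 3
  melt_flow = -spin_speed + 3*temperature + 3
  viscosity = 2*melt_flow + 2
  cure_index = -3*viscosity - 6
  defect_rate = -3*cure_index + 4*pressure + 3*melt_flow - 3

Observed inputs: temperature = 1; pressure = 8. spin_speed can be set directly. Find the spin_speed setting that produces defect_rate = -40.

spin_speed = 11

Intervening on spin_speed fixes its value directly, overriding its dependence on temperature.
Substituting into the melt_flow equation gives melt_flow = -spin_speed + 6.
Substituting into the viscosity equation gives viscosity = -2*spin_speed + 14.
cure_index becomes 6*spin_speed - 48.
defect_rate becomes -21*spin_speed + 191.
Solve -21*spin_speed + 191 = -40: spin_speed = (-40 - 191) / -21 = 11.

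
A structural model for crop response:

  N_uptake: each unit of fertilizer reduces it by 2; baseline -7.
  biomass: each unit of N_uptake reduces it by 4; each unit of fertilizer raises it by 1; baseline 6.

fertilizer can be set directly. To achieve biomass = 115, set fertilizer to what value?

fertilizer = 9

Substituting into the biomass equation gives biomass = 9*fertilizer + 34.
Solve 9*fertilizer + 34 = 115: fertilizer = (115 - 34) / 9 = 9.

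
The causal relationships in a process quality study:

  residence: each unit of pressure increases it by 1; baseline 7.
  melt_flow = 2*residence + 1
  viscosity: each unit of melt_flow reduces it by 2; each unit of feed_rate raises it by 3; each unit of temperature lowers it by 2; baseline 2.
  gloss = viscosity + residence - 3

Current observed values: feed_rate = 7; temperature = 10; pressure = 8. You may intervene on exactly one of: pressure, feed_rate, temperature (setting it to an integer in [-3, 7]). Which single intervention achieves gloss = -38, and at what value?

set pressure = 5

Intervening on pressure: with other inputs at their observed values, gloss = -3*pressure - 23. Solving for -38 gives pressure = 5, within [-3, 7].
Intervening on feed_rate: gloss = 3*feed_rate - 68. Reaching -38 requires feed_rate = 10, outside [-3, 7].
Intervening on temperature: gloss = -2*temperature - 27. Reaching -38 requires temperature = 11/2, not an integer.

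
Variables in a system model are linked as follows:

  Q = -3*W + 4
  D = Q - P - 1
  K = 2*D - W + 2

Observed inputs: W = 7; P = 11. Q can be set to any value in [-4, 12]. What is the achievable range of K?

-37 to -5

Intervening on Q fixes its value directly, overriding its dependence on W.
Substituting into the D equation gives D = Q - 12.
This gives K = 2*Q - 29.
Linear in Q, so extremes are at the endpoints: Q = -4 gives K = -37; Q = 12 gives K = -5.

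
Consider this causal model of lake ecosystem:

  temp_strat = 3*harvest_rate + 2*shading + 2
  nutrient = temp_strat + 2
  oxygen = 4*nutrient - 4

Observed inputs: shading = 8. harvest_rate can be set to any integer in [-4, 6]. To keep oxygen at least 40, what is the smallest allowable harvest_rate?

Substituting into the temp_strat equation gives temp_strat = 3*harvest_rate + 18.
So nutrient = 3*harvest_rate + 20.
oxygen becomes 12*harvest_rate + 76.
Require 12*harvest_rate + 76 ≥ 40, so harvest_rate ≥ -3.
The smallest integer in [-4, 6] satisfying this is -3.

harvest_rate = -3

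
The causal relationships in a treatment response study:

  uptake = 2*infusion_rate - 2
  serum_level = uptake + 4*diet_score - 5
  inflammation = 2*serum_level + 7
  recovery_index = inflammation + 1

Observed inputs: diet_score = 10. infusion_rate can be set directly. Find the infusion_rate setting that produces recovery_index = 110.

infusion_rate = 9

Substituting into the serum_level equation gives serum_level = 2*infusion_rate + 33.
This gives inflammation = 4*infusion_rate + 73.
recovery_index becomes 4*infusion_rate + 74.
Solve 4*infusion_rate + 74 = 110: infusion_rate = (110 - 74) / 4 = 9.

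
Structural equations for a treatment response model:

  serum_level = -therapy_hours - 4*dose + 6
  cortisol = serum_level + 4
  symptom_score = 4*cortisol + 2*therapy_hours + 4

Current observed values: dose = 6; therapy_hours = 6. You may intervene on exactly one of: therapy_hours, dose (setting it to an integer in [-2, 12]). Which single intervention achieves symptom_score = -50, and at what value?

Intervening on therapy_hours: with other inputs at their observed values, symptom_score = -2*therapy_hours - 52. Solving for -50 gives therapy_hours = -1, within [-2, 12].
Intervening on dose: symptom_score = -16*dose + 32. Reaching -50 requires dose = 41/8, not an integer.

set therapy_hours = -1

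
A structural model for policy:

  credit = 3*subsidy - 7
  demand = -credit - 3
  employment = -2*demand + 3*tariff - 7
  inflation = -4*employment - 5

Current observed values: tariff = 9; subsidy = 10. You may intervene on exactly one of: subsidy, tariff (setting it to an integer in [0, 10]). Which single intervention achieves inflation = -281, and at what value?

Intervening on subsidy: inflation = -24*subsidy - 53. Reaching -281 requires subsidy = 19/2, not an integer.
Intervening on tariff: with other inputs at their observed values, inflation = -12*tariff - 185. Solving for -281 gives tariff = 8, within [0, 10].

set tariff = 8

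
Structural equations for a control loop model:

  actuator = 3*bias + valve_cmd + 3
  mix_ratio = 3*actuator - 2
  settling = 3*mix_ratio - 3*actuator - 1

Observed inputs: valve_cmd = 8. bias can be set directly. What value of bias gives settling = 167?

bias = 6

Substituting into the actuator equation gives actuator = 3*bias + 11.
Substituting into the mix_ratio equation gives mix_ratio = 9*bias + 31.
This gives settling = 18*bias + 59.
Solve 18*bias + 59 = 167: bias = (167 - 59) / 18 = 6.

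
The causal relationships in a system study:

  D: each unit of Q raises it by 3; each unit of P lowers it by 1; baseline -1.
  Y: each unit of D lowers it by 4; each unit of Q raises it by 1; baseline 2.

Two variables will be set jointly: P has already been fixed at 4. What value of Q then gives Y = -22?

Q = 4

With P held at 4:
Substituting into the D equation gives D = 3*Q - 5.
Substituting into the Y equation gives Y = -11*Q + 22.
Solve -11*Q + 22 = -22: Q = (-22 - 22) / -11 = 4.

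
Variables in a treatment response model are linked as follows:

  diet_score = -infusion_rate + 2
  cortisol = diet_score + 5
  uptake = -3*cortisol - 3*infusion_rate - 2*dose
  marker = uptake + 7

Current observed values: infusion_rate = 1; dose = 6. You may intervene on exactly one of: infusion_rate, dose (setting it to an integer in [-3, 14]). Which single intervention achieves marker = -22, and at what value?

Intervening on infusion_rate: the paths from infusion_rate to marker cancel (net effect zero), leaving marker = -26; -22 is unreachable this way.
Intervening on dose: with other inputs at their observed values, marker = -2*dose - 14. Solving for -22 gives dose = 4, within [-3, 14].

set dose = 4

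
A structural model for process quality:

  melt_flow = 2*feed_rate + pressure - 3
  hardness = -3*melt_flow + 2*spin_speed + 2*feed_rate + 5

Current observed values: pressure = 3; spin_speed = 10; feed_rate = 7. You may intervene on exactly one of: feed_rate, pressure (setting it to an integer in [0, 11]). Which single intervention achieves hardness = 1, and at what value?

Intervening on feed_rate: with other inputs at their observed values, hardness = -4*feed_rate + 25. Solving for 1 gives feed_rate = 6, within [0, 11].
Intervening on pressure: hardness = -3*pressure + 6. Reaching 1 requires pressure = 5/3, not an integer.

set feed_rate = 6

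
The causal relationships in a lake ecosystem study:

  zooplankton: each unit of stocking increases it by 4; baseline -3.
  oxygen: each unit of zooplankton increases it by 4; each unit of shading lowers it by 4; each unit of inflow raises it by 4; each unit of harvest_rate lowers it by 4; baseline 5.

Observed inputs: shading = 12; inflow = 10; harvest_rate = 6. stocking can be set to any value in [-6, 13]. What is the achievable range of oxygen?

-135 to 169

Substituting into the oxygen equation gives oxygen = 16*stocking - 39.
Linear in stocking, so extremes are at the endpoints: stocking = -6 gives oxygen = -135; stocking = 13 gives oxygen = 169.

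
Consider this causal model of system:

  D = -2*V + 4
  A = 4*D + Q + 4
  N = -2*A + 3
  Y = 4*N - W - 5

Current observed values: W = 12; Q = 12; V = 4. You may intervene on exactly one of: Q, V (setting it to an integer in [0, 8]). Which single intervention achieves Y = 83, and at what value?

Intervening on Q: with other inputs at their observed values, Y = -8*Q + 91. Solving for 83 gives Q = 1, within [0, 8].
Intervening on V: Y = 64*V - 261. Reaching 83 requires V = 43/8, not an integer.

set Q = 1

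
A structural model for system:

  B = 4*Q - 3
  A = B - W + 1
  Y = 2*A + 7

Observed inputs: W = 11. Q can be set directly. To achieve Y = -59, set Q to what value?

Substituting into the A equation gives A = 4*Q - 13.
Substituting into the Y equation gives Y = 8*Q - 19.
Solve 8*Q - 19 = -59: Q = (-59 + 19) / 8 = -5.

Q = -5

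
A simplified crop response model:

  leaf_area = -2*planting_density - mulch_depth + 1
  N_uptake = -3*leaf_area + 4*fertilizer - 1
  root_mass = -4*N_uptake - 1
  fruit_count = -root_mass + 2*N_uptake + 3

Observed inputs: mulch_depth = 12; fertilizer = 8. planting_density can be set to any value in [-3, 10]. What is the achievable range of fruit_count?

280 to 748

Substituting into the leaf_area equation gives leaf_area = -2*planting_density - 11.
Substituting into the N_uptake equation gives N_uptake = 6*planting_density + 64.
This gives root_mass = -24*planting_density - 257.
So fruit_count = 36*planting_density + 388.
Linear in planting_density, so extremes are at the endpoints: planting_density = -3 gives fruit_count = 280; planting_density = 10 gives fruit_count = 748.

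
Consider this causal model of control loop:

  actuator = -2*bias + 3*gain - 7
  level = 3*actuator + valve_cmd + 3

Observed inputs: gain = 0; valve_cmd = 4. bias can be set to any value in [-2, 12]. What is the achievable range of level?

Substituting into the actuator equation gives actuator = -2*bias - 7.
Substituting into the level equation gives level = -6*bias - 14.
Linear in bias, so extremes are at the endpoints: bias = -2 gives level = -2; bias = 12 gives level = -86.

-86 to -2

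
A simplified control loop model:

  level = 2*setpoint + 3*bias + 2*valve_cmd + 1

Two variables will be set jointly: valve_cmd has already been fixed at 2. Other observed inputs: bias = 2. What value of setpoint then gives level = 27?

With valve_cmd held at 2:
Substituting into the level equation gives level = 2*setpoint + 11.
Solve 2*setpoint + 11 = 27: setpoint = (27 - 11) / 2 = 8.

setpoint = 8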